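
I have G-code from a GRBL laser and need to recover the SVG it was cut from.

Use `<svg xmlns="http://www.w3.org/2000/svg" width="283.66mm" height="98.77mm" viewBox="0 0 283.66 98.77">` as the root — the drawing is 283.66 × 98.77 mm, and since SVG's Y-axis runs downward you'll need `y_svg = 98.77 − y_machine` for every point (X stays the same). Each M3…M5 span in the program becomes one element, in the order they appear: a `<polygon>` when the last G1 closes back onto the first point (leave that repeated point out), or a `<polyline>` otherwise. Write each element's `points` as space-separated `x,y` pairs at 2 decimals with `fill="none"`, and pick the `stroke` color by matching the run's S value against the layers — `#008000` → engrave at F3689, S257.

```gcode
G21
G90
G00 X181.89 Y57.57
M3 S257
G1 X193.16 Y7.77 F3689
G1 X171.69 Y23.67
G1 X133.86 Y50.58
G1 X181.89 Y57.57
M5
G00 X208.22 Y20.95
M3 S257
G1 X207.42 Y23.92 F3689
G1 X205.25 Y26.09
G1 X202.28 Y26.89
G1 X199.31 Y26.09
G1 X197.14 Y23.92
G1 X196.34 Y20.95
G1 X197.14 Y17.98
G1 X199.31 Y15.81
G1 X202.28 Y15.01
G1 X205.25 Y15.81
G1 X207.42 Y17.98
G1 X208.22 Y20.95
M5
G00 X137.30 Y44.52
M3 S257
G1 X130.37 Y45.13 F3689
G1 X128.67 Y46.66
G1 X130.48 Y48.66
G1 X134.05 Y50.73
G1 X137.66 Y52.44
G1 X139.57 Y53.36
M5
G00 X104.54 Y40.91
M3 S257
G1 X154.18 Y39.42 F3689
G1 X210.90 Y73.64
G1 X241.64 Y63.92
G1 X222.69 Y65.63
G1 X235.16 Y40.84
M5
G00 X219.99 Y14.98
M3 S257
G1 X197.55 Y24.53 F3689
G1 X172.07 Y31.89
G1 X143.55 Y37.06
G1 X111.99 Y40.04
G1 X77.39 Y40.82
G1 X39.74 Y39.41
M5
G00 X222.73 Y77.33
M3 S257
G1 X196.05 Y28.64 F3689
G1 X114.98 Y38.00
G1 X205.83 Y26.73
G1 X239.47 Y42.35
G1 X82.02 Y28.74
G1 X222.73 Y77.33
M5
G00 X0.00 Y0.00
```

<svg xmlns="http://www.w3.org/2000/svg" width="283.66mm" height="98.77mm" viewBox="0 0 283.66 98.77">
  <polygon points="181.89,41.20 193.16,91.00 171.69,75.10 133.86,48.19" fill="none" stroke="#008000"/>
  <polygon points="208.22,77.82 207.42,74.85 205.25,72.68 202.28,71.88 199.31,72.68 197.14,74.85 196.34,77.82 197.14,80.79 199.31,82.96 202.28,83.76 205.25,82.96 207.42,80.79" fill="none" stroke="#008000"/>
  <polyline points="137.30,54.25 130.37,53.64 128.67,52.11 130.48,50.11 134.05,48.04 137.66,46.33 139.57,45.41" fill="none" stroke="#008000"/>
  <polyline points="104.54,57.86 154.18,59.35 210.90,25.13 241.64,34.85 222.69,33.14 235.16,57.93" fill="none" stroke="#008000"/>
  <polyline points="219.99,83.79 197.55,74.24 172.07,66.88 143.55,61.71 111.99,58.73 77.39,57.95 39.74,59.36" fill="none" stroke="#008000"/>
  <polygon points="222.73,21.44 196.05,70.13 114.98,60.77 205.83,72.04 239.47,56.42 82.02,70.03" fill="none" stroke="#008000"/>
</svg>

y_svg = 98.77 − y_m. Every run uses S257, so all elements get stroke `#008000` (engrave).

[1] closed run; points: 181.89,41.20 193.16,91.00 171.69,75.10 133.86,48.19

[2] closed run; points: 208.22,77.82 207.42,74.85 205.25,72.68 202.28,71.88 199.31,72.68 197.14,74.85 196.34,77.82 197.14,80.79 199.31,82.96 202.28,83.76 205.25,82.96 207.42,80.79

[3] open run; points: 137.30,54.25 130.37,53.64 128.67,52.11 130.48,50.11 134.05,48.04 137.66,46.33 139.57,45.41

[4] open run; points: 104.54,57.86 154.18,59.35 210.90,25.13 241.64,34.85 222.69,33.14 235.16,57.93

[5] open run; points: 219.99,83.79 197.55,74.24 172.07,66.88 143.55,61.71 111.99,58.73 77.39,57.95 39.74,59.36

[6] closed run; points: 222.73,21.44 196.05,70.13 114.98,60.77 205.83,72.04 239.47,56.42 82.02,70.03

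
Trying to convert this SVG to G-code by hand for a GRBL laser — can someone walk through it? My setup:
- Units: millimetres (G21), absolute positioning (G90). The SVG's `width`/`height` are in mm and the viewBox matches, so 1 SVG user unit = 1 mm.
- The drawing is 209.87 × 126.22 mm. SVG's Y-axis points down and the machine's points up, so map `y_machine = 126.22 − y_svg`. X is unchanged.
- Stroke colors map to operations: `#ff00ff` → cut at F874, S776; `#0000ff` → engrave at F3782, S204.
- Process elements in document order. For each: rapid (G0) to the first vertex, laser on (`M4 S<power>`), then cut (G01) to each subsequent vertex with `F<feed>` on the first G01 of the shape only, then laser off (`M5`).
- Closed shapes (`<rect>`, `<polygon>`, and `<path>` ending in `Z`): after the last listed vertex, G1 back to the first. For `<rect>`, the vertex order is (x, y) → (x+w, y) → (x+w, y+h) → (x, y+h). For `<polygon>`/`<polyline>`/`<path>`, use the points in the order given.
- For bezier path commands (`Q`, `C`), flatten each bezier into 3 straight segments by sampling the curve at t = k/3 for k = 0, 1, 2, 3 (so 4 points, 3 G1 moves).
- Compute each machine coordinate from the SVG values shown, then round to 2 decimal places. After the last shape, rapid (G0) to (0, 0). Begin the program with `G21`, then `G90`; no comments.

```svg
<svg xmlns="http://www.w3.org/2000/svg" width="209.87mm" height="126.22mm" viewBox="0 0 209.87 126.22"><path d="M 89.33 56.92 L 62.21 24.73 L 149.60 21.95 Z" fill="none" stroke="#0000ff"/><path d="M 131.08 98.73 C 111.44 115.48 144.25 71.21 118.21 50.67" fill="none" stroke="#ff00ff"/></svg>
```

G21
G90
G0 X89.33 Y69.30
M4 S204
G01 X62.21 Y101.49 F3782
G01 X149.60 Y104.27
G01 X89.33 Y69.30
M5
G0 X131.08 Y27.49
M4 S776
G01 X124.80 Y27.94 F874
G01 X128.76 Y50.24
G01 X118.21 Y75.55
M5
G0 X0.00 Y0.00

viewBox `0 0 209.87 126.22` with mm width/height → 1 unit = 1 mm. Flip: y_m = 126.22 − y_svg.

**Shape 1** — `<path>` closed polygon, stroke `#0000ff` → engrave (S204, F3782). Machine vertices: (89.33,69.30) → (62.21,101.49) → (149.60,104.27) → (89.33,69.30). Closed: final G1 returns to the first vertex.

**Shape 2** — `<path>` cubic bezier, stroke `#ff00ff` → cut (S776, F874). Control points (SVG): P0=(131.08,98.73), P1=(111.44,115.48), P2=(144.25,71.21), P3=(118.21,50.67); sampled at t=k/3. Machine vertices: (131.08,27.49) → (124.80,27.94) → (128.76,50.24) → (118.21,75.55). Open path.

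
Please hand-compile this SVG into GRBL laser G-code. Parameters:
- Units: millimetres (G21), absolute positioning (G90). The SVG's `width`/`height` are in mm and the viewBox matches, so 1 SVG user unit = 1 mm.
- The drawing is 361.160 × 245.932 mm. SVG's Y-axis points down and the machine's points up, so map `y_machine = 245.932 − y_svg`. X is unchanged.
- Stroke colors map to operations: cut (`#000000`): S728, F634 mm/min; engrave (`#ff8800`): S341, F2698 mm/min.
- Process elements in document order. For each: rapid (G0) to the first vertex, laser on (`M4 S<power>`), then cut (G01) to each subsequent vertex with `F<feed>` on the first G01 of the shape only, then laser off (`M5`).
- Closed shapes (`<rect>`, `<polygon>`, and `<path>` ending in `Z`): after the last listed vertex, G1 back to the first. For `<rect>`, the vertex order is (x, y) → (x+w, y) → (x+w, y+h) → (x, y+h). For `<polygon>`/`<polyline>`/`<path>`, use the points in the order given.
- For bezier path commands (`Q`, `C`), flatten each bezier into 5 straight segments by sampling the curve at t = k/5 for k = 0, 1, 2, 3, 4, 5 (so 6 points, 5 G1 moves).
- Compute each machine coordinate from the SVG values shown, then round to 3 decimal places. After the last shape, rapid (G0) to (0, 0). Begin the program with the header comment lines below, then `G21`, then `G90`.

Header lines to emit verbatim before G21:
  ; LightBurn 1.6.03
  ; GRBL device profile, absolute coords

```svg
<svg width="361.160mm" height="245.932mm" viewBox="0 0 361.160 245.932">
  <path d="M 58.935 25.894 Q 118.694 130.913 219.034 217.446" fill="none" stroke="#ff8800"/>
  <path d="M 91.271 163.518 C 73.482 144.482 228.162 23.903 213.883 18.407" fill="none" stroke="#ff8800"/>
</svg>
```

; LightBurn 1.6.03
; GRBL device profile, absolute coords
G21
G90
G0 X58.935 Y220.038
M4 S341
G01 X84.462 Y178.770 F2698
G01 X113.235 Y138.981
G01 X145.255 Y100.670
G01 X180.521 Y63.839
G01 X219.034 Y28.486
M5
G0 X91.271 Y82.414
M4 S341
G01 X98.562 Y104.288 F2698
G01 X130.858 Y140.134
G01 X171.769 Y179.554
G01 X204.907 Y212.150
G01 X213.883 Y227.525
M5
G0 X0.000 Y0.000

viewBox `0 0 361.160 245.932` with mm width/height → 1 unit = 1 mm. Flip: y_m = 245.932 − y_svg.

**Shape 1** — `<path>` quadratic bezier, stroke `#ff8800` → engrave (S341, F2698). Control points (SVG): P0=(58.935,25.894), P1=(118.694,130.913), P2=(219.034,217.446); sampled at t=k/5. Machine vertices: (58.935,220.038) → (84.462,178.770) → (113.235,138.981) → (145.255,100.670) → (180.521,63.839) → (219.034,28.486). Open path.

**Shape 2** — `<path>` cubic bezier, stroke `#ff8800` → engrave (S341, F2698). Control points (SVG): P0=(91.271,163.518), P1=(73.482,144.482), P2=(228.162,23.903), P3=(213.883,18.407); sampled at t=k/5. Machine vertices: (91.271,82.414) → (98.562,104.288) → (130.858,140.134) → (171.769,179.554) → (204.907,212.150) → (213.883,227.525). Open path.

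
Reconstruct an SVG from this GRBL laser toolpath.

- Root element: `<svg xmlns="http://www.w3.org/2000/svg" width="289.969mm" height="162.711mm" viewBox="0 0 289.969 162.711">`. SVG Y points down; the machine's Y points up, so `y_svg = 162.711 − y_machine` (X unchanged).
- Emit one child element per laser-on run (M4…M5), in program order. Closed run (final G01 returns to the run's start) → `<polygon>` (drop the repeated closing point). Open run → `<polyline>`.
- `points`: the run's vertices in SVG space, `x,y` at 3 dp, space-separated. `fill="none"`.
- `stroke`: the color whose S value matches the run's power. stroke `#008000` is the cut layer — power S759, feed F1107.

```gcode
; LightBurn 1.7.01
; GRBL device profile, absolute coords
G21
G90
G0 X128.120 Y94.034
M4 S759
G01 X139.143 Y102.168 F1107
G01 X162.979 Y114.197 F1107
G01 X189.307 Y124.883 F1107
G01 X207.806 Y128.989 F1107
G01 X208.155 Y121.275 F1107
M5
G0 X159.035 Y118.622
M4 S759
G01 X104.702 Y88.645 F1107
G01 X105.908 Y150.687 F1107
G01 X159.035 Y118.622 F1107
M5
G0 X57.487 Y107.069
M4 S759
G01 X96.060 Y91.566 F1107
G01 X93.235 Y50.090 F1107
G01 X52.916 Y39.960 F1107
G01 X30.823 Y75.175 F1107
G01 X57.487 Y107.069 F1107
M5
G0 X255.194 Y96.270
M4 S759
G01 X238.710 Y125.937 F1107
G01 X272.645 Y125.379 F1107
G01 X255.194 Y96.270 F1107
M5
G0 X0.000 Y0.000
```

<svg xmlns="http://www.w3.org/2000/svg" width="289.969mm" height="162.711mm" viewBox="0 0 289.969 162.711">
  <polyline points="128.120,68.677 139.143,60.543 162.979,48.514 189.307,37.828 207.806,33.722 208.155,41.436" fill="none" stroke="#008000"/>
  <polygon points="159.035,44.089 104.702,74.066 105.908,12.024" fill="none" stroke="#008000"/>
  <polygon points="57.487,55.642 96.060,71.145 93.235,112.621 52.916,122.751 30.823,87.536" fill="none" stroke="#008000"/>
  <polygon points="255.194,66.441 238.710,36.774 272.645,37.332" fill="none" stroke="#008000"/>
</svg>

Machine Y-up, SVG Y-down with viewBox height 162.711, so y_svg = 162.711 − y_machine; X carries over. Every run uses S759, so all elements get stroke `#008000` (cut).

Run 1: The run is open, so emit a `<polyline>` with points (Y-flipped): 128.120,68.677 139.143,60.543 162.979,48.514 189.307,37.828 207.806,33.722 208.155,41.436.

Run 2: The run returns to its start, so emit a `<polygon>` with points (Y-flipped): 159.035,44.089 104.702,74.066 105.908,12.024.

Run 3: The run returns to its start, so emit a `<polygon>` with points (Y-flipped): 57.487,55.642 96.060,71.145 93.235,112.621 52.916,122.751 30.823,87.536.

Run 4: The run returns to its start, so emit a `<polygon>` with points (Y-flipped): 255.194,66.441 238.710,36.774 272.645,37.332.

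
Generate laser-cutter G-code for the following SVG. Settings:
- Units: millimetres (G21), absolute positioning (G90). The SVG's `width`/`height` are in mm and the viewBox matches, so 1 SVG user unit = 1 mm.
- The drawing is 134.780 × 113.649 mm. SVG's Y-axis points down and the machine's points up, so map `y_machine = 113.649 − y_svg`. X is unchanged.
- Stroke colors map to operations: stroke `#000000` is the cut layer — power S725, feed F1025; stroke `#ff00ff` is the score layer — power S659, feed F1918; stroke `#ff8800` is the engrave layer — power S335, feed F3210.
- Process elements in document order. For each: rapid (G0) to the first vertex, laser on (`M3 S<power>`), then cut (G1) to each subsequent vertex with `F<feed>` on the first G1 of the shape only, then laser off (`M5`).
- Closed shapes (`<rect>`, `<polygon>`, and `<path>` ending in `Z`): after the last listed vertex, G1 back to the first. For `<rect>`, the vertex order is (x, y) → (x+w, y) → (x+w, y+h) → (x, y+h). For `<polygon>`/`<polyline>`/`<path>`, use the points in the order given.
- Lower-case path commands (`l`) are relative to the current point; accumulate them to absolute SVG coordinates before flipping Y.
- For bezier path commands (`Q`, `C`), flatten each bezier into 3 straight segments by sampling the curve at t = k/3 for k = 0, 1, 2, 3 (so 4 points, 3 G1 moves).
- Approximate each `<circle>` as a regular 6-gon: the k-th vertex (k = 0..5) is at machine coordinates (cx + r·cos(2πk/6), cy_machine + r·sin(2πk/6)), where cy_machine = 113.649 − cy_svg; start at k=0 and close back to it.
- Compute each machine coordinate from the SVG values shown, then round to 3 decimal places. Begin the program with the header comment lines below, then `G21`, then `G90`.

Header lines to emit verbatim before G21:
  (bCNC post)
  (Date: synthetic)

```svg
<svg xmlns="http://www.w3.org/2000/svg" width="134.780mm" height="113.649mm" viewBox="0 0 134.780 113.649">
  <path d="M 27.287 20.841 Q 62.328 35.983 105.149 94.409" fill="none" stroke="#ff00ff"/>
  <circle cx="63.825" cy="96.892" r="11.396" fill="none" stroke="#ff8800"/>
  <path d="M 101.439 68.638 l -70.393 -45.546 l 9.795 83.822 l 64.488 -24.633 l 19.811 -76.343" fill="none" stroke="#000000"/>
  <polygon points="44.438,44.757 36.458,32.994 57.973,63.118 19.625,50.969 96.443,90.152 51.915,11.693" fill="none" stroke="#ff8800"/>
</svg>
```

(bCNC post)
(Date: synthetic)
G21
G90
G0 X27.287 Y92.808
M3 S659
G1 X51.512 Y77.904 F1918
G1 X77.466 Y53.381
G1 X105.149 Y19.240
M5
G0 X75.221 Y16.757
M3 S335
G1 X69.523 Y26.626 F3210
G1 X58.127 Y26.626
G1 X52.429 Y16.757
G1 X58.127 Y6.888
G1 X69.523 Y6.888
G1 X75.221 Y16.757
M5
G0 X101.439 Y45.011
M3 S725
G1 X31.046 Y90.557 F1025
G1 X40.841 Y6.735
G1 X105.329 Y31.368
G1 X125.140 Y107.711
M5
G0 X44.438 Y68.892
M3 S335
G1 X36.458 Y80.655 F3210
G1 X57.973 Y50.531
G1 X19.625 Y62.680
G1 X96.443 Y23.497
G1 X51.915 Y101.956
G1 X44.438 Y68.892
M5

1 u = 1 mm; y_m = 113.649 − y.

[1] `<path>` quadratic bezier, #ff00ff→score S659 F1918: (27.287,92.808) → (51.512,77.904) → (77.466,53.381) → (105.149,19.240)

[2] `<circle>` circle, #ff8800→engrave S335 F3210: (75.221,16.757) → (69.523,26.626) → (58.127,26.626) → (52.429,16.757) → (58.127,6.888) → (69.523,6.888) → (75.221,16.757) (closed)

[3] `<path>` open polyline, #000000→cut S725 F1025: (101.439,45.011) → (31.046,90.557) → (40.841,6.735) → (105.329,31.368) → (125.140,107.711)

[4] `<polygon>` closed polygon, #ff8800→engrave S335 F3210: (44.438,68.892) → (36.458,80.655) → (57.973,50.531) → (19.625,62.680) → (96.443,23.497) → (51.915,101.956) → (44.438,68.892) (closed)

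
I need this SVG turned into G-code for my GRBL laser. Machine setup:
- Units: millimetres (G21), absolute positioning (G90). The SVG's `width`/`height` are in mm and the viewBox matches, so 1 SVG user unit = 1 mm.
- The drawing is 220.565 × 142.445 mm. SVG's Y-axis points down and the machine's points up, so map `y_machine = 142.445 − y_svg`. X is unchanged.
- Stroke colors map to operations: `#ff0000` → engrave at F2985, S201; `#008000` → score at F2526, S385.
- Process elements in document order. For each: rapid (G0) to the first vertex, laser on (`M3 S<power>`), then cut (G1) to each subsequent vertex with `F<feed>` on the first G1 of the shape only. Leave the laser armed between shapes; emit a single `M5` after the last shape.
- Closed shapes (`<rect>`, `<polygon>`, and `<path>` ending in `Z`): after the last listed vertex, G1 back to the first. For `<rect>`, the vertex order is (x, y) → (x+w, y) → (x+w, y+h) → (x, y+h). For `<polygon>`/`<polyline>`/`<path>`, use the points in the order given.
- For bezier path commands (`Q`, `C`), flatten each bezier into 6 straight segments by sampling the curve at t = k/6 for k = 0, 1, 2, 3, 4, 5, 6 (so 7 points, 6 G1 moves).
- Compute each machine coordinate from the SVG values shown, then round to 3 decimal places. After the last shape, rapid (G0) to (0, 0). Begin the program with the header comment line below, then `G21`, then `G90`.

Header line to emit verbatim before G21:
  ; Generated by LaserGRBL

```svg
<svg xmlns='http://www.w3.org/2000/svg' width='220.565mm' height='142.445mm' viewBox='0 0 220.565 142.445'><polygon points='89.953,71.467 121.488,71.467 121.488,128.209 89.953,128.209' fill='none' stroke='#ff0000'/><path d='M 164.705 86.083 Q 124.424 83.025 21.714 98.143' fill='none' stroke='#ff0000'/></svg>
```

viewBox `0 0 220.565 142.445` with mm width/height → 1 unit = 1 mm. Flip: y_m = 142.445 − y_svg.

**Shape 1** — `<polygon>` rectangle, stroke `#ff0000` → engrave (S201, F2985). Machine vertices: (89.953,70.978) → (121.488,70.978) → (121.488,14.236) → (89.953,14.236) → (89.953,70.978). Closed: final G1 returns to the first vertex.

**Shape 2** — `<path>` quadratic bezier, stroke `#ff0000` → engrave (S201, F2985). Control points (SVG): P0=(164.705,86.083), P1=(124.424,83.025), P2=(21.714,98.143); sampled at t=k/6. Machine vertices: (164.705,56.362) → (149.544,56.876) → (130.914,56.381) → (108.817,54.876) → (83.251,52.361) → (54.217,48.836) → (21.714,44.302). Open path.

; Generated by LaserGRBL
G21
G90
G0 X89.953 Y70.978
M3 S201
G1 X121.488 Y70.978 F2985
G1 X121.488 Y14.236
G1 X89.953 Y14.236
G1 X89.953 Y70.978
G0 X164.705 Y56.362
M3 S201
G1 X149.544 Y56.876 F2985
G1 X130.914 Y56.381
G1 X108.817 Y54.876
G1 X83.251 Y52.361
G1 X54.217 Y48.836
G1 X21.714 Y44.302
M5
G0 X0.000 Y0.000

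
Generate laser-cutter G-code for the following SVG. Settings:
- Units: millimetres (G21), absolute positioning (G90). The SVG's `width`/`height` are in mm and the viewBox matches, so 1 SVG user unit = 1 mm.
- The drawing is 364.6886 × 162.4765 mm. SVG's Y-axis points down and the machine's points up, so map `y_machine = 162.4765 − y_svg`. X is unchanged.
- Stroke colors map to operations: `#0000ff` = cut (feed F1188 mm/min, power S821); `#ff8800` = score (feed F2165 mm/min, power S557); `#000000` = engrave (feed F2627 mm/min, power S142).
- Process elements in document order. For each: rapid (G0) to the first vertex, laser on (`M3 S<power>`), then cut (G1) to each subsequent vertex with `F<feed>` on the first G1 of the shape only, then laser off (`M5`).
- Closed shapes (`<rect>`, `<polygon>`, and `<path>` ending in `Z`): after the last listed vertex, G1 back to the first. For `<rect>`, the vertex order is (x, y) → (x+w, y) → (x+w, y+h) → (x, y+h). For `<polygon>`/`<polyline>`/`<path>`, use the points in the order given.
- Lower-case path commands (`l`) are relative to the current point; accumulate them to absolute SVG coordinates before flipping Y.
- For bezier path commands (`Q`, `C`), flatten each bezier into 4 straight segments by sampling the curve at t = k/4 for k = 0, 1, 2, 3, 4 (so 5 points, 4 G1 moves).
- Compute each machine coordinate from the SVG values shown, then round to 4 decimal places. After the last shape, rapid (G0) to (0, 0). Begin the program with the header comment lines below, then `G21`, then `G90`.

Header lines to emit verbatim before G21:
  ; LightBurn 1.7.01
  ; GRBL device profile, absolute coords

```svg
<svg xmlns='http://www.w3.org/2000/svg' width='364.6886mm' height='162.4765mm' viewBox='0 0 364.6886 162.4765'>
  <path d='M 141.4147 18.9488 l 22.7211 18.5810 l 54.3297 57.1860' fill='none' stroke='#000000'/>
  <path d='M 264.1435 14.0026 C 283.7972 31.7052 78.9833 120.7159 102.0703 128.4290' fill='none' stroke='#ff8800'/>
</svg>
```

; LightBurn 1.7.01
; GRBL device profile, absolute coords
G21
G90
G0 X141.4147 Y143.5277
M3 S142
G1 X164.1358 Y124.9467 F2627
G1 X218.4655 Y67.7607
M5
G0 X264.1435 Y148.4739
M3 S557
G1 X243.8644 Y124.2111 F2165
G1 X181.8194 Y87.5146
G1 X120.4182 Y52.6912
G1 X102.0703 Y34.0475
M5
G0 X0.0000 Y0.0000

Since the viewBox matches the mm dimensions, user units are millimetres directly. The only transform is the Y-flip y_m = 162.4765 − y_svg.

Shape 1 is a open polyline drawn with `<path>`. Its stroke #000000 means engrave at S142, F2627. After flipping Y the toolpath is (141.4147,143.5277) → (164.1358,124.9467) → (218.4655,67.7607).

Shape 2 is a cubic bezier drawn with `<path>`. Its stroke #ff8800 means score at S557, F2165. After flipping Y the toolpath is (264.1435,148.4739) → (243.8644,124.2111) → (181.8194,87.5146) → (120.4182,52.6912) → (102.0703,34.0475).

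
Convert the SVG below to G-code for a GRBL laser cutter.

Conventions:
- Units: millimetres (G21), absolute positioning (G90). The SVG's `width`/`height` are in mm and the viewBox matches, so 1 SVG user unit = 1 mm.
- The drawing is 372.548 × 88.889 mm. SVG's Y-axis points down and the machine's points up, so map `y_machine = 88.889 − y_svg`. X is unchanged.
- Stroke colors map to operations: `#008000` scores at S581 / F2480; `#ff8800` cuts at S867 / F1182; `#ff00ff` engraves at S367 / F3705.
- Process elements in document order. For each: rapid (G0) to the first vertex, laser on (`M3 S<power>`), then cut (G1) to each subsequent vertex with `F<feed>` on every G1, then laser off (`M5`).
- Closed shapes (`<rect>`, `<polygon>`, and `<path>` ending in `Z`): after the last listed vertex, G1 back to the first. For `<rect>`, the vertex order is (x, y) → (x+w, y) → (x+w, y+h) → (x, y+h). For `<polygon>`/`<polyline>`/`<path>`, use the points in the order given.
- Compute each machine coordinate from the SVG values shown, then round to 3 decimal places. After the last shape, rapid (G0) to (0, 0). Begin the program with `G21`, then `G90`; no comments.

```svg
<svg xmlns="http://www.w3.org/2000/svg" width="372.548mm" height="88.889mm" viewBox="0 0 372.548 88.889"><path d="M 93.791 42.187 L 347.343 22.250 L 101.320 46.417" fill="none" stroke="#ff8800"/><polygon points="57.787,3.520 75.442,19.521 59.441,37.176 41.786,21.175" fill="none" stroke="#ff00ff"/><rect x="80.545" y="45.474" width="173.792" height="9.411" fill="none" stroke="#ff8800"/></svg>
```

1 u = 1 mm; y_m = 88.889 − y.

[1] `<path>` open polyline, #ff8800→cut S867 F1182: (93.791,46.702) → (347.343,66.639) → (101.320,42.472)

[2] `<polygon>` regular polygon, #ff00ff→engrave S367 F3705: (57.787,85.369) → (75.442,69.368) → (59.441,51.713) → (41.786,67.714) → (57.787,85.369) (closed)

[3] `<rect>` rectangle, #ff8800→cut S867 F1182: (80.545,43.415) → (254.337,43.415) → (254.337,34.004) → (80.545,34.004) → (80.545,43.415) (closed)

G21
G90
G0 X93.791 Y46.702
M3 S867
G1 X347.343 Y66.639 F1182
G1 X101.320 Y42.472 F1182
M5
G0 X57.787 Y85.369
M3 S367
G1 X75.442 Y69.368 F3705
G1 X59.441 Y51.713 F3705
G1 X41.786 Y67.714 F3705
G1 X57.787 Y85.369 F3705
M5
G0 X80.545 Y43.415
M3 S867
G1 X254.337 Y43.415 F1182
G1 X254.337 Y34.004 F1182
G1 X80.545 Y34.004 F1182
G1 X80.545 Y43.415 F1182
M5
G0 X0.000 Y0.000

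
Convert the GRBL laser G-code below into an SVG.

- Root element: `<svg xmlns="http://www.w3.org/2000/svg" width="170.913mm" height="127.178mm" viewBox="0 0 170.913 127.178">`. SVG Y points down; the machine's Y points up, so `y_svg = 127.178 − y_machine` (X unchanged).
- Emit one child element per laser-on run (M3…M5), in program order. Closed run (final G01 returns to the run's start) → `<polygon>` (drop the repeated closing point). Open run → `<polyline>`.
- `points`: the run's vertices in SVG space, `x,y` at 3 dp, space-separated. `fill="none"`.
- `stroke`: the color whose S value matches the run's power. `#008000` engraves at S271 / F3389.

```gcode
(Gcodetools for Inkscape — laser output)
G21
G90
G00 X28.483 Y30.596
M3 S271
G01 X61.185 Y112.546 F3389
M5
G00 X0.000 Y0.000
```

y_svg = 127.178 − y_m. Every run uses S271, so all elements get stroke `#008000` (engrave).

[1] open run; points: 28.483,96.582 61.185,14.632

<svg xmlns="http://www.w3.org/2000/svg" width="170.913mm" height="127.178mm" viewBox="0 0 170.913 127.178">
  <polyline points="28.483,96.582 61.185,14.632" fill="none" stroke="#008000"/>
</svg>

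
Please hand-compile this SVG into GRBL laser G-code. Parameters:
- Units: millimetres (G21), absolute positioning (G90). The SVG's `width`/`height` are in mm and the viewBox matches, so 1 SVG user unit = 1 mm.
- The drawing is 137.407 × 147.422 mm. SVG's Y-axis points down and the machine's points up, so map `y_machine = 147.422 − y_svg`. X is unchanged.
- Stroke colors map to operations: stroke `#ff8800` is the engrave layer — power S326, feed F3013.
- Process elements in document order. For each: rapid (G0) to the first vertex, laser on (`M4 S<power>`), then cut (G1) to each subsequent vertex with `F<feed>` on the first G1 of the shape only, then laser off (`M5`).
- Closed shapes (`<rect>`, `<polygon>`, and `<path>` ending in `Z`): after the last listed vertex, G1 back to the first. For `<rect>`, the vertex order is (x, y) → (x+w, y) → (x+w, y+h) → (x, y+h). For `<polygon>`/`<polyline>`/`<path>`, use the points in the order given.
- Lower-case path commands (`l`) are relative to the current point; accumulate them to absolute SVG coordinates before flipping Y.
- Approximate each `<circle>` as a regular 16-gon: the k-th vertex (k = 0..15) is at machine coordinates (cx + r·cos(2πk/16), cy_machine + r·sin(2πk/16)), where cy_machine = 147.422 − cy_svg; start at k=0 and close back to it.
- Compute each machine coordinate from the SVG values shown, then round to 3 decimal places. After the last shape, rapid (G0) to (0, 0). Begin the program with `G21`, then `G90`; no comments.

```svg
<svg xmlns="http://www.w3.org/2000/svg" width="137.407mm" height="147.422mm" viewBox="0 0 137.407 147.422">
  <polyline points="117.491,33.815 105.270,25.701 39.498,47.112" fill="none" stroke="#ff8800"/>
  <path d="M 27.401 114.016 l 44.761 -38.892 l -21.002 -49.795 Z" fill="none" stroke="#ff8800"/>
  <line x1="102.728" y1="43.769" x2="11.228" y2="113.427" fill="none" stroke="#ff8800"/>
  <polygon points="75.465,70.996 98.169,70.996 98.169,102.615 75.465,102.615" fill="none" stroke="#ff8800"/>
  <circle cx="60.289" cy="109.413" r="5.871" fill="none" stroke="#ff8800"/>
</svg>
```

viewBox `0 0 137.407 147.422` with mm width/height → 1 unit = 1 mm. Flip: y_m = 147.422 − y_svg.

**Shape 1** — `<polyline>` open polyline, stroke `#ff8800` → engrave (S326, F3013). Machine vertices: (117.491,113.607) → (105.270,121.721) → (39.498,100.310). Open path.

**Shape 2** — `<path>` closed polygon, stroke `#ff8800` → engrave (S326, F3013). Machine vertices: (27.401,33.406) → (72.162,72.298) → (51.160,122.093) → (27.401,33.406). Closed: final G1 returns to the first vertex.

**Shape 3** — `<line>` line segment, stroke `#ff8800` → engrave (S326, F3013). Machine vertices: (102.728,103.653) → (11.228,33.995). Open path.

**Shape 4** — `<polygon>` rectangle, stroke `#ff8800` → engrave (S326, F3013). Machine vertices: (75.465,76.426) → (98.169,76.426) → (98.169,44.807) → (75.465,44.807) → (75.465,76.426). Closed: final G1 returns to the first vertex.

**Shape 5** — `<circle>` circle, stroke `#ff8800` → engrave (S326, F3013). Machine vertices: (66.160,38.009) → (65.713,40.256) → (64.440,42.160) → (62.536,43.433) → (60.289,43.880) → (58.042,43.433) → (56.138,42.160) → (54.865,40.256) → (54.418,38.009) → (54.865,35.762) → (56.138,33.858) → (58.042,32.585) → (60.289,32.138) → (62.536,32.585) → (64.440,33.858) → (65.713,35.762) → (66.160,38.009). Closed: final G1 returns to the first vertex.

G21
G90
G0 X117.491 Y113.607
M4 S326
G1 X105.270 Y121.721 F3013
G1 X39.498 Y100.310
M5
G0 X27.401 Y33.406
M4 S326
G1 X72.162 Y72.298 F3013
G1 X51.160 Y122.093
G1 X27.401 Y33.406
M5
G0 X102.728 Y103.653
M4 S326
G1 X11.228 Y33.995 F3013
M5
G0 X75.465 Y76.426
M4 S326
G1 X98.169 Y76.426 F3013
G1 X98.169 Y44.807
G1 X75.465 Y44.807
G1 X75.465 Y76.426
M5
G0 X66.160 Y38.009
M4 S326
G1 X65.713 Y40.256 F3013
G1 X64.440 Y42.160
G1 X62.536 Y43.433
G1 X60.289 Y43.880
G1 X58.042 Y43.433
G1 X56.138 Y42.160
G1 X54.865 Y40.256
G1 X54.418 Y38.009
G1 X54.865 Y35.762
G1 X56.138 Y33.858
G1 X58.042 Y32.585
G1 X60.289 Y32.138
G1 X62.536 Y32.585
G1 X64.440 Y33.858
G1 X65.713 Y35.762
G1 X66.160 Y38.009
M5
G0 X0.000 Y0.000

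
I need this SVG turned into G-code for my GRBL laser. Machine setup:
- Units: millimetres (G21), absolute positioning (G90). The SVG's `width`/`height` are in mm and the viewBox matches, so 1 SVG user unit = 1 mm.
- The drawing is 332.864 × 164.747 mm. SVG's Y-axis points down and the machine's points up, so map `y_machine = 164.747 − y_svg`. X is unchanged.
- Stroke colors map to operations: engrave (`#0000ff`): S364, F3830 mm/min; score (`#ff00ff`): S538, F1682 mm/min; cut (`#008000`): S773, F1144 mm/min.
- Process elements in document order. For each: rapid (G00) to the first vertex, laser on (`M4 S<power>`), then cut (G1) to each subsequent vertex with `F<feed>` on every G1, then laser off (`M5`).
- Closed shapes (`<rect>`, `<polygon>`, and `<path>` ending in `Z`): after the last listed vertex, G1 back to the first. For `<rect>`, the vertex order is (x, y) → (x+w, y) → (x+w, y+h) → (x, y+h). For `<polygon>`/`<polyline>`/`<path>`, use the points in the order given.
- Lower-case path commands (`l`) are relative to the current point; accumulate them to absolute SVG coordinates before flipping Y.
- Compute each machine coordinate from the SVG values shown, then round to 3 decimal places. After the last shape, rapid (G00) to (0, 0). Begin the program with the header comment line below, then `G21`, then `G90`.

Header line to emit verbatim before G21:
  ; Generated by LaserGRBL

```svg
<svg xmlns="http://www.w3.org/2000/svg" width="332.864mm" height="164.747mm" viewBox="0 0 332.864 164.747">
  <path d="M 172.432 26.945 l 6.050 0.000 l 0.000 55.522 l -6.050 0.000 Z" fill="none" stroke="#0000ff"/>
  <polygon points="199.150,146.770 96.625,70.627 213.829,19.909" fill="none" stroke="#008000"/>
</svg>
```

viewBox `0 0 332.864 164.747` with mm width/height → 1 unit = 1 mm. Flip: y_m = 164.747 − y_svg.

**Shape 1** — `<path>` rectangle, stroke `#0000ff` → engrave (S364, F3830). Machine vertices: (172.432,137.802) → (178.482,137.802) → (178.482,82.280) → (172.432,82.280) → (172.432,137.802). Closed: final G1 returns to the first vertex.

**Shape 2** — `<polygon>` regular polygon, stroke `#008000` → cut (S773, F1144). Machine vertices: (199.150,17.977) → (96.625,94.120) → (213.829,144.838) → (199.150,17.977). Closed: final G1 returns to the first vertex.

; Generated by LaserGRBL
G21
G90
G00 X172.432 Y137.802
M4 S364
G1 X178.482 Y137.802 F3830
G1 X178.482 Y82.280 F3830
G1 X172.432 Y82.280 F3830
G1 X172.432 Y137.802 F3830
M5
G00 X199.150 Y17.977
M4 S773
G1 X96.625 Y94.120 F1144
G1 X213.829 Y144.838 F1144
G1 X199.150 Y17.977 F1144
M5
G00 X0.000 Y0.000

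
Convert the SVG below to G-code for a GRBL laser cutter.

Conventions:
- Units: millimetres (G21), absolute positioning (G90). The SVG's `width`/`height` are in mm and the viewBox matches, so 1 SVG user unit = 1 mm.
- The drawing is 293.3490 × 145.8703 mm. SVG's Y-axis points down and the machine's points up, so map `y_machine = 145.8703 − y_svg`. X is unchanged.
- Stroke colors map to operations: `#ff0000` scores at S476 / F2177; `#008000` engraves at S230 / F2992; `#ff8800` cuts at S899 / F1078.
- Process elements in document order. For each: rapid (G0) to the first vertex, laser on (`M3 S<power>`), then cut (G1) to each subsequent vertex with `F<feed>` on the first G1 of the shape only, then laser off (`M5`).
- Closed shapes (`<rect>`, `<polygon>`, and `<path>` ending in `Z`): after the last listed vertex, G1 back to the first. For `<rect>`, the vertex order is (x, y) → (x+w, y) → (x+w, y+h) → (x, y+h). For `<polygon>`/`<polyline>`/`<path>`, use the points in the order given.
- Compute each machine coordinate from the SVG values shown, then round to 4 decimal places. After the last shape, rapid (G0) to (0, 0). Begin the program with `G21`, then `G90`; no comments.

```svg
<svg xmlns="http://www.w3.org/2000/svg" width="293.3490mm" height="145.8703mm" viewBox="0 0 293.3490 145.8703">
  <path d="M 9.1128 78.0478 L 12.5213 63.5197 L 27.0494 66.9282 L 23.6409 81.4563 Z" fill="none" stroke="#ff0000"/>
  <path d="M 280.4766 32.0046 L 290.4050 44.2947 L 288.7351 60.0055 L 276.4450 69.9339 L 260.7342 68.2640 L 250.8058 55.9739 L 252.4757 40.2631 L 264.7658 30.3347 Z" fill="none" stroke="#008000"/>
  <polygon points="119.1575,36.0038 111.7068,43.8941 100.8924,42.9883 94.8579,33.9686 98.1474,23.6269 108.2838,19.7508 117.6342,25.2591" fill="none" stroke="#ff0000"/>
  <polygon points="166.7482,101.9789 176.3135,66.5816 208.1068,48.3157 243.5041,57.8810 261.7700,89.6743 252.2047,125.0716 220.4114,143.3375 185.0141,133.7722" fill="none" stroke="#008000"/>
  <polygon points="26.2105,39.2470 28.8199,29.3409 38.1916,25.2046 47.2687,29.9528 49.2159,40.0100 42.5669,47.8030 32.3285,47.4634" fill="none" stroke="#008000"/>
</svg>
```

G21
G90
G0 X9.1128 Y67.8225
M3 S476
G1 X12.5213 Y82.3506 F2177
G1 X27.0494 Y78.9421
G1 X23.6409 Y64.4140
G1 X9.1128 Y67.8225
M5
G0 X280.4766 Y113.8657
M3 S230
G1 X290.4050 Y101.5756 F2992
G1 X288.7351 Y85.8648
G1 X276.4450 Y75.9364
G1 X260.7342 Y77.6063
G1 X250.8058 Y89.8964
G1 X252.4757 Y105.6072
G1 X264.7658 Y115.5356
G1 X280.4766 Y113.8657
M5
G0 X119.1575 Y109.8665
M3 S476
G1 X111.7068 Y101.9762 F2177
G1 X100.8924 Y102.8820
G1 X94.8579 Y111.9017
G1 X98.1474 Y122.2434
G1 X108.2838 Y126.1195
G1 X117.6342 Y120.6112
G1 X119.1575 Y109.8665
M5
G0 X166.7482 Y43.8914
M3 S230
G1 X176.3135 Y79.2887 F2992
G1 X208.1068 Y97.5546
G1 X243.5041 Y87.9893
G1 X261.7700 Y56.1960
G1 X252.2047 Y20.7987
G1 X220.4114 Y2.5328
G1 X185.0141 Y12.0981
G1 X166.7482 Y43.8914
M5
G0 X26.2105 Y106.6233
M3 S230
G1 X28.8199 Y116.5294 F2992
G1 X38.1916 Y120.6657
G1 X47.2687 Y115.9175
G1 X49.2159 Y105.8603
G1 X42.5669 Y98.0673
G1 X32.3285 Y98.4069
G1 X26.2105 Y106.6233
M5
G0 X0.0000 Y0.0000

viewBox `0 0 293.3490 145.8703` with mm width/height → 1 unit = 1 mm. Flip: y_m = 145.8703 − y_svg.

**Shape 1** — `<path>` regular polygon, stroke `#ff0000` → score (S476, F2177). Machine vertices: (9.1128,67.8225) → (12.5213,82.3506) → (27.0494,78.9421) → (23.6409,64.4140) → (9.1128,67.8225). Closed: final G1 returns to the first vertex.

**Shape 2** — `<path>` regular polygon, stroke `#008000` → engrave (S230, F2992). Machine vertices: (280.4766,113.8657) → (290.4050,101.5756) → (288.7351,85.8648) → (276.4450,75.9364) → (260.7342,77.6063) → (250.8058,89.8964) → (252.4757,105.6072) → (264.7658,115.5356) → (280.4766,113.8657). Closed: final G1 returns to the first vertex.

**Shape 3** — `<polygon>` regular polygon, stroke `#ff0000` → score (S476, F2177). Machine vertices: (119.1575,109.8665) → (111.7068,101.9762) → (100.8924,102.8820) → (94.8579,111.9017) → (98.1474,122.2434) → (108.2838,126.1195) → (117.6342,120.6112) → (119.1575,109.8665). Closed: final G1 returns to the first vertex.

**Shape 4** — `<polygon>` regular polygon, stroke `#008000` → engrave (S230, F2992). Machine vertices: (166.7482,43.8914) → (176.3135,79.2887) → (208.1068,97.5546) → (243.5041,87.9893) → (261.7700,56.1960) → (252.2047,20.7987) → (220.4114,2.5328) → (185.0141,12.0981) → (166.7482,43.8914). Closed: final G1 returns to the first vertex.

**Shape 5** — `<polygon>` regular polygon, stroke `#008000` → engrave (S230, F2992). Machine vertices: (26.2105,106.6233) → (28.8199,116.5294) → (38.1916,120.6657) → (47.2687,115.9175) → (49.2159,105.8603) → (42.5669,98.0673) → (32.3285,98.4069) → (26.2105,106.6233). Closed: final G1 returns to the first vertex.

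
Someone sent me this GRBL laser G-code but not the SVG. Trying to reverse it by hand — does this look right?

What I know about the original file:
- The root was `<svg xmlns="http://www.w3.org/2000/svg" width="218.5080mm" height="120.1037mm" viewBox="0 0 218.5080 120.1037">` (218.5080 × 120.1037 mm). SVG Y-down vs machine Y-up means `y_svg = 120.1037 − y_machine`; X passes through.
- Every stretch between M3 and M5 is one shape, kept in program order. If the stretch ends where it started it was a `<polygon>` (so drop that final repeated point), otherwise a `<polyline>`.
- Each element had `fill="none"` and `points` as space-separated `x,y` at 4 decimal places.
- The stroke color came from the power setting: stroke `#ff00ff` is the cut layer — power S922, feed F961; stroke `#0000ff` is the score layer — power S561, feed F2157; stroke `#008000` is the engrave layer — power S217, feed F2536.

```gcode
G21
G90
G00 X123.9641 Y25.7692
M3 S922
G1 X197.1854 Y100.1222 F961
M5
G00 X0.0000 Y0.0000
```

<svg xmlns="http://www.w3.org/2000/svg" width="218.5080mm" height="120.1037mm" viewBox="0 0 218.5080 120.1037">
  <polyline points="123.9641,94.3345 197.1854,19.9815" fill="none" stroke="#ff00ff"/>
</svg>

y_svg = 120.1037 − y_m. Every run uses S922, so all elements get stroke `#ff00ff` (cut).

[1] open run; points: 123.9641,94.3345 197.1854,19.9815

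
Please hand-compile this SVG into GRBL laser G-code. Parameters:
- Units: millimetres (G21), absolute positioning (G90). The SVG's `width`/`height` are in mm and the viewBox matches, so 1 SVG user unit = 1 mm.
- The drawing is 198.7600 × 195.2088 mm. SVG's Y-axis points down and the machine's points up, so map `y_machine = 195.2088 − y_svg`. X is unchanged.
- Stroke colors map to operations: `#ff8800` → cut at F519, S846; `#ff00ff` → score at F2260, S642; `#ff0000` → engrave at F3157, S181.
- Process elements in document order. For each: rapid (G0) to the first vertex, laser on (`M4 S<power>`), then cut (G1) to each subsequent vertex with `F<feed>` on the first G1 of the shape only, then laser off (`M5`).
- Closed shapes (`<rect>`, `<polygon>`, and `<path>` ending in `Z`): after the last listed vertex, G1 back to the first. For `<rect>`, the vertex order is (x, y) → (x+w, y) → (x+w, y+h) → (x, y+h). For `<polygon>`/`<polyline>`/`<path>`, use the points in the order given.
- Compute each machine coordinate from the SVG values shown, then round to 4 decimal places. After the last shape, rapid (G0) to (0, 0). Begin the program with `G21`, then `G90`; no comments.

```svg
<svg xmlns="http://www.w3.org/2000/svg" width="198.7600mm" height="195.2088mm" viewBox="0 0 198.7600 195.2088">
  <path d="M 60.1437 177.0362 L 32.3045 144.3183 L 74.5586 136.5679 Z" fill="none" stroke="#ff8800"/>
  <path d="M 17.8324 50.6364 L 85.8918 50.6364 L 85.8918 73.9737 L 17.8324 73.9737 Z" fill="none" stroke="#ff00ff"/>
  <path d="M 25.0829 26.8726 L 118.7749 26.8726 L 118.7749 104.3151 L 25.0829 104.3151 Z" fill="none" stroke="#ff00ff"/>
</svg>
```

Since the viewBox matches the mm dimensions, user units are millimetres directly. The only transform is the Y-flip y_m = 195.2088 − y_svg.

Shape 1 is a regular polygon drawn with `<path>`. Its stroke #ff8800 means cut at S846, F519. After flipping Y the toolpath is (60.1437,18.1726) → (32.3045,50.8905) → (74.5586,58.6409) → (60.1437,18.1726), returning to the start.

Shape 2 is a rectangle drawn with `<path>`. Its stroke #ff00ff means score at S642, F2260. After flipping Y the toolpath is (17.8324,144.5724) → (85.8918,144.5724) → (85.8918,121.2351) → (17.8324,121.2351) → (17.8324,144.5724), returning to the start.

Shape 3 is a rectangle drawn with `<path>`. Its stroke #ff00ff means score at S642, F2260. After flipping Y the toolpath is (25.0829,168.3362) → (118.7749,168.3362) → (118.7749,90.8937) → (25.0829,90.8937) → (25.0829,168.3362), returning to the start.

G21
G90
G0 X60.1437 Y18.1726
M4 S846
G1 X32.3045 Y50.8905 F519
G1 X74.5586 Y58.6409
G1 X60.1437 Y18.1726
M5
G0 X17.8324 Y144.5724
M4 S642
G1 X85.8918 Y144.5724 F2260
G1 X85.8918 Y121.2351
G1 X17.8324 Y121.2351
G1 X17.8324 Y144.5724
M5
G0 X25.0829 Y168.3362
M4 S642
G1 X118.7749 Y168.3362 F2260
G1 X118.7749 Y90.8937
G1 X25.0829 Y90.8937
G1 X25.0829 Y168.3362
M5
G0 X0.0000 Y0.0000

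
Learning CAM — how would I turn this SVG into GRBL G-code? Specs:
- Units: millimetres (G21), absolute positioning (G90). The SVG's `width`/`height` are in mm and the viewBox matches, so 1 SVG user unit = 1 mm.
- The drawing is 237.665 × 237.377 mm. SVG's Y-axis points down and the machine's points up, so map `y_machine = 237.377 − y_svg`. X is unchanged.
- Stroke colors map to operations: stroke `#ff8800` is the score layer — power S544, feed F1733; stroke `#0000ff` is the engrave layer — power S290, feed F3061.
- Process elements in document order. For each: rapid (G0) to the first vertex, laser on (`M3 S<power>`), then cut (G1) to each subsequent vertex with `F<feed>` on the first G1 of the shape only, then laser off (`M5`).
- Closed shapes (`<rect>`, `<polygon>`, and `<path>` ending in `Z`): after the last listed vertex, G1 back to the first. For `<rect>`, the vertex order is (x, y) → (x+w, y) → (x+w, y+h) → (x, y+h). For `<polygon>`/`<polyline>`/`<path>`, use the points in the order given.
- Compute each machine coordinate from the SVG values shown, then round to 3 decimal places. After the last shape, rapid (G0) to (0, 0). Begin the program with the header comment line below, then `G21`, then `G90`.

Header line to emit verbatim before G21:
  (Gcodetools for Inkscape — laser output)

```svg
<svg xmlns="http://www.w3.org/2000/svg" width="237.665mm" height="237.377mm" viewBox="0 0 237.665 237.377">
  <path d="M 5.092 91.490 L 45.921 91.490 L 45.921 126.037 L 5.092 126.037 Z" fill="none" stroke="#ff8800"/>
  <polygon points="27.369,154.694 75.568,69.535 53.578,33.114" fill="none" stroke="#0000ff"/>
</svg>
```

viewBox `0 0 237.665 237.377` with mm width/height → 1 unit = 1 mm. Flip: y_m = 237.377 − y_svg.

**Shape 1** — `<path>` rectangle, stroke `#ff8800` → score (S544, F1733). Machine vertices: (5.092,145.887) → (45.921,145.887) → (45.921,111.340) → (5.092,111.340) → (5.092,145.887). Closed: final G1 returns to the first vertex.

**Shape 2** — `<polygon>` closed polygon, stroke `#0000ff` → engrave (S290, F3061). Machine vertices: (27.369,82.683) → (75.568,167.842) → (53.578,204.263) → (27.369,82.683). Closed: final G1 returns to the first vertex.

(Gcodetools for Inkscape — laser output)
G21
G90
G0 X5.092 Y145.887
M3 S544
G1 X45.921 Y145.887 F1733
G1 X45.921 Y111.340
G1 X5.092 Y111.340
G1 X5.092 Y145.887
M5
G0 X27.369 Y82.683
M3 S290
G1 X75.568 Y167.842 F3061
G1 X53.578 Y204.263
G1 X27.369 Y82.683
M5
G0 X0.000 Y0.000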